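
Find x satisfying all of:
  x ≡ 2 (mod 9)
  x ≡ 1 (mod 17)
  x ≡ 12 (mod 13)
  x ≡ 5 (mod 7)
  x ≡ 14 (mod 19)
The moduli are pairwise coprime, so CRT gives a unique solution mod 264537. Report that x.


Product of moduli M = 9 · 17 · 13 · 7 · 19 = 264537.
Merge one congruence at a time:
  Start: x ≡ 2 (mod 9).
  Combine with x ≡ 1 (mod 17); new modulus lcm = 153.
    Write x = 2 + 9·t and substitute into x ≡ 1 (mod 17): 9·t ≡ 1 − 2 = -1 (mod 17).
    Reduce coefficients mod 17: 9·t ≡ 16 (mod 17).
    The inverse of 9 mod 17 is 2 (since 9·2 = 18 = 1·17 + 1), so t ≡ 2·16 = 32 ≡ 15 (mod 17).
    Then x = 2 + 9·15 = 137, valid modulo lcm(9, 17) = 153: x ≡ 137 (mod 153).
  Combine with x ≡ 12 (mod 13); new modulus lcm = 1989.
    Write x = 137 + 153·t and substitute into x ≡ 12 (mod 13): 153·t ≡ 12 − 137 = -125 (mod 13).
    Reduce coefficients mod 13: 10·t ≡ 5 (mod 13).
    The inverse of 10 mod 13 is 4 (since 10·4 = 40 = 3·13 + 1), so t ≡ 4·5 = 20 ≡ 7 (mod 13).
    Then x = 137 + 153·7 = 1208, valid modulo lcm(153, 13) = 1989: x ≡ 1208 (mod 1989).
  Combine with x ≡ 5 (mod 7); new modulus lcm = 13923.
    Write x = 1208 + 1989·t and substitute into x ≡ 5 (mod 7): 1989·t ≡ 5 − 1208 = -1203 (mod 7).
    Reduce coefficients mod 7: 1·t ≡ 1 (mod 7).
    So t ≡ 1 (mod 7).
    Then x = 1208 + 1989·1 = 3197, valid modulo lcm(1989, 7) = 13923: x ≡ 3197 (mod 13923).
  Combine with x ≡ 14 (mod 19); new modulus lcm = 264537.
    Write x = 3197 + 13923·t and substitute into x ≡ 14 (mod 19): 13923·t ≡ 14 − 3197 = -3183 (mod 19).
    Reduce coefficients mod 19: 15·t ≡ 9 (mod 19).
    The inverse of 15 mod 19 is 14 (since 15·14 = 210 = 11·19 + 1), so t ≡ 14·9 = 126 ≡ 12 (mod 19).
    Then x = 3197 + 13923·12 = 170273, valid modulo lcm(13923, 19) = 264537: x ≡ 170273 (mod 264537).
Verify against each original: 170273 mod 9 = 2, 170273 mod 17 = 1, 170273 mod 13 = 12, 170273 mod 7 = 5, 170273 mod 19 = 14.

x ≡ 170273 (mod 264537).


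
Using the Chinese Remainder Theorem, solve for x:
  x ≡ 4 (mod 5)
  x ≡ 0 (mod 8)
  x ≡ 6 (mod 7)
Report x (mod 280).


Moduli 5, 8, 7 are pairwise coprime; by CRT there is a unique solution modulo M = 5 · 8 · 7 = 280.
Solve pairwise, accumulating the modulus:
  Start with x ≡ 4 (mod 5).
  Combine with x ≡ 0 (mod 8): since gcd(5, 8) = 1, we get a unique residue mod 40.
    Write x = 4 + 5·t and substitute into x ≡ 0 (mod 8): 5·t ≡ 0 − 4 = -4 (mod 8).
    Reduce coefficients mod 8: 5·t ≡ 4 (mod 8).
    The inverse of 5 mod 8 is 5 (since 5·5 = 25 = 3·8 + 1), so t ≡ 5·4 = 20 ≡ 4 (mod 8).
    Then x = 4 + 5·4 = 24, valid modulo lcm(5, 8) = 40: x ≡ 24 (mod 40).
  Combine with x ≡ 6 (mod 7): since gcd(40, 7) = 1, we get a unique residue mod 280.
    Write x = 24 + 40·t and substitute into x ≡ 6 (mod 7): 40·t ≡ 6 − 24 = -18 (mod 7).
    Reduce coefficients mod 7: 5·t ≡ 3 (mod 7).
    The inverse of 5 mod 7 is 3 (since 5·3 = 15 = 2·7 + 1), so t ≡ 3·3 = 9 ≡ 2 (mod 7).
    Then x = 24 + 40·2 = 104, valid modulo lcm(40, 7) = 280: x ≡ 104 (mod 280).
Verify: 104 mod 5 = 4 ✓, 104 mod 8 = 0 ✓, 104 mod 7 = 6 ✓.

x ≡ 104 (mod 280).


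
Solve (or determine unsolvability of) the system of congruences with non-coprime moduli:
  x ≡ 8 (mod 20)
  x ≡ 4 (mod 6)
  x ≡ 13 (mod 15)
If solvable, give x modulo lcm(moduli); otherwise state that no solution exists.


Moduli 20, 6, 15 are not pairwise coprime, so CRT works modulo lcm(m_i) when all pairwise compatibility conditions hold.
Pairwise compatibility: gcd(m_i, m_j) must divide a_i - a_j for every pair.
Merge one congruence at a time:
  Start: x ≡ 8 (mod 20).
  Combine with x ≡ 4 (mod 6): gcd(20, 6) = 2; 4 - 8 = -4, which IS divisible by 2, so compatible.
    Write x = 8 + 20·t and substitute into x ≡ 4 (mod 6): 20·t ≡ 4 − 8 = -4 (mod 6).
    Divide the congruence (and modulus) by g = 2: 10·t ≡ -2 (mod 3).
    Reduce coefficients mod 3: 1·t ≡ 1 (mod 3).
    So t ≡ 1 (mod 3).
    Then x = 8 + 20·1 = 28, valid modulo lcm(20, 6) = 60: x ≡ 28 (mod 60).
  Combine with x ≡ 13 (mod 15): gcd(60, 15) = 15; 13 - 28 = -15, which IS divisible by 15, so compatible.
    Write x = 28 + 60·t and substitute into x ≡ 13 (mod 15): 60·t ≡ 13 − 28 = -15 (mod 15).
    Divide the congruence (and modulus) by g = 15: 4·t ≡ -1 (mod 1).
    Modulo 1 every t works; take t = 0.
    Then x = 28 + 60·0 = 28, valid modulo lcm(60, 15) = 60: x ≡ 28 (mod 60).
Verify: 28 mod 20 = 8, 28 mod 6 = 4, 28 mod 15 = 13.

x ≡ 28 (mod 60).


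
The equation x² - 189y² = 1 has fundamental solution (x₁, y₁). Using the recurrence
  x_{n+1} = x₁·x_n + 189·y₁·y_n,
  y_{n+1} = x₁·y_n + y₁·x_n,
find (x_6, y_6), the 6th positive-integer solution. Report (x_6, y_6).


Step 1: Find the fundamental solution (x₁, y₁) of x² - 189y² = 1.
  Expand √189 as a continued fraction. a₀ = ⌊√189⌋ = 13; iterate m_{k+1} = d_k·a_k − m_k, d_{k+1} = (189 − m_{k+1}²)/d_k, a_{k+1} = ⌊(a₀ + m_{k+1})/d_{k+1}⌋ (starting m₀ = 0, d₀ = 1), with convergents p_k = a_k·p_{k-1} + p_{k-2}, q_k = a_k·q_{k-1} + q_{k-2} (p₋₁ = 1, q₋₁ = 0):
  k = 0: a₀ = 13; p₀/q₀ = 13/1; p₀² − 189·q₀² = 169 − 189 = -20.
  k = 1: m = 13, d = 20, a = ⌊(13 + 13)/20⌋ = 1; p/q = (1·13 + 1)/(1·1 + 0) = 14/1; p² − 189·q² = 196 − 189 = 7.
  k = 2: m = 7, d = 7, a = ⌊(13 + 7)/7⌋ = 2; p/q = (2·14 + 13)/(2·1 + 1) = 41/3; p² − 189·q² = 1681 − 1701 = -20.
  k = 3: m = 7, d = 20, a = ⌊(13 + 7)/20⌋ = 1; p/q = (1·41 + 14)/(1·3 + 1) = 55/4; p² − 189·q² = 3025 − 3024 = 1.
  The first convergent with p² − 189·q² = 1 gives the fundamental solution (x₁, y₁) = (55, 4).
Step 2: Apply the recurrence (x_{n+1}, y_{n+1}) = (x₁x_n + 189y₁y_n, x₁y_n + y₁x_n) repeatedly.
  From (x_1, y_1) = (55, 4): x_2 = 55·55 + 189·4·4 = 6049; y_2 = 55·4 + 4·55 = 440.
  From (x_2, y_2) = (6049, 440): x_3 = 55·6049 + 189·4·440 = 665335; y_3 = 55·440 + 4·6049 = 48396.
  From (x_3, y_3) = (665335, 48396): x_4 = 55·665335 + 189·4·48396 = 73180801; y_4 = 55·48396 + 4·665335 = 5323120.
  From (x_4, y_4) = (73180801, 5323120): x_5 = 55·73180801 + 189·4·5323120 = 8049222775; y_5 = 55·5323120 + 4·73180801 = 585494804.
  From (x_5, y_5) = (8049222775, 585494804): x_6 = 55·8049222775 + 189·4·585494804 = 885341324449; y_6 = 55·585494804 + 4·8049222775 = 64399105320.
Step 3: Verify x_6² - 189·y_6² = 783829260777109485153601 - 783829260777109485153600 = 1 (should be 1). ✓

(x_1, y_1) = (55, 4); (x_6, y_6) = (885341324449, 64399105320).


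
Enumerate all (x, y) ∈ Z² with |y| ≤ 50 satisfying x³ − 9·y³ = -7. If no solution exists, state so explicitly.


The equation is x³ - 9y³ = -7. For fixed y, x³ = 9·y³ − 7, so a solution requires the RHS to be a perfect cube.
Strategy: iterate y from -50 to 50, compute RHS = 9·y³ − 7, and check whether it is a (positive or negative) perfect cube.
Check small values of y:
  y = 0: RHS = -7 is not a perfect cube.
  y = 1: RHS = 2 is not a perfect cube.
  y = -1: RHS = -16 is not a perfect cube.
  y = 2: RHS = 65 is not a perfect cube.
  y = -2: RHS = -79 is not a perfect cube.
  y = 3: RHS = 236 is not a perfect cube.
  y = -3: RHS = -250 is not a perfect cube.
Continuing the search up to |y| = 50 finds no solutions either.
No (x, y) in the scanned range satisfies the equation.

No integer solutions with |y| ≤ 50.


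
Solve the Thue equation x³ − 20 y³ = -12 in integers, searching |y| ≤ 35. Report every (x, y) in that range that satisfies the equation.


The equation is x³ - 20y³ = -12. For fixed y, x³ = 20·y³ − 12, so a solution requires the RHS to be a perfect cube.
Strategy: iterate y from -35 to 35, compute RHS = 20·y³ − 12, and check whether it is a (positive or negative) perfect cube.
Check small values of y:
  y = 0: RHS = -12 is not a perfect cube.
  y = 1: RHS = 8 = (2)³ ⇒ x = 2 works.
  y = -1: RHS = -32 is not a perfect cube.
  y = 2: RHS = 148 is not a perfect cube.
  y = -2: RHS = -172 is not a perfect cube.
  y = 3: RHS = 528 is not a perfect cube.
  y = -3: RHS = -552 is not a perfect cube.
Continuing the search up to |y| = 35 finds no further solutions beyond those listed.
Collected solutions: (2, 1).

Solutions (with |y| ≤ 35): (2, 1).


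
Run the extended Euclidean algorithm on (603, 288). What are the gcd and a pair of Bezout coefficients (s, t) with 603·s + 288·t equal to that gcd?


Euclidean algorithm on (603, 288) — divide until remainder is 0:
  603 = 2 · 288 + 27
  288 = 10 · 27 + 18
  27 = 1 · 18 + 9
  18 = 2 · 9 + 0
gcd(603, 288) = 9.
Track Bezout coefficients alongside the remainders: start with r₀ = 603 = a·1 + b·0 (s = 1, t = 0) and r₁ = 288 = a·0 + b·1 (s = 0, t = 1); each new remainder r_{k+1} = r_{k-1} − q_k·r_k inherits s_{k+1} = s_{k-1} − q_k·s_k, t_{k+1} = t_{k-1} − q_k·t_k, so r_k = a·s_k + b·t_k at every step:
  q = 2: r = 27, s = 1 − 2·0 = 1, t = 0 − 2·1 = -2  (check: 603·1 + 288·(-2) = 27)
  q = 10: r = 18, s = 0 − 10·1 = -10, t = 1 − 10·(-2) = 21  (check: 603·(-10) + 288·21 = 18)
  q = 1: r = 9, s = 1 − 1·(-10) = 11, t = -2 − 1·21 = -23  (check: 603·11 + 288·(-23) = 9)
The row with r = 9 (the gcd) gives the Bezout coefficients s = 11, t = -23.
Result: 603 · (11) + 288 · (-23) = 9.

gcd(603, 288) = 9; s = 11, t = -23 (check: 603·11 + 288·(-23) = 9).


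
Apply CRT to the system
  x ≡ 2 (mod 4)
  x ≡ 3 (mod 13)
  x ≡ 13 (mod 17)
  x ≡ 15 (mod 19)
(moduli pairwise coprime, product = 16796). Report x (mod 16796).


Product of moduli M = 4 · 13 · 17 · 19 = 16796.
Merge one congruence at a time:
  Start: x ≡ 2 (mod 4).
  Combine with x ≡ 3 (mod 13); new modulus lcm = 52.
    Write x = 2 + 4·t and substitute into x ≡ 3 (mod 13): 4·t ≡ 3 − 2 = 1 (mod 13).
    The inverse of 4 mod 13 is 10 (since 4·10 = 40 = 3·13 + 1), so t ≡ 10·1 = 10 ≡ 10 (mod 13).
    Then x = 2 + 4·10 = 42, valid modulo lcm(4, 13) = 52: x ≡ 42 (mod 52).
  Combine with x ≡ 13 (mod 17); new modulus lcm = 884.
    Write x = 42 + 52·t and substitute into x ≡ 13 (mod 17): 52·t ≡ 13 − 42 = -29 (mod 17).
    Reduce coefficients mod 17: 1·t ≡ 5 (mod 17).
    So t ≡ 5 (mod 17).
    Then x = 42 + 52·5 = 302, valid modulo lcm(52, 17) = 884: x ≡ 302 (mod 884).
  Combine with x ≡ 15 (mod 19); new modulus lcm = 16796.
    Write x = 302 + 884·t and substitute into x ≡ 15 (mod 19): 884·t ≡ 15 − 302 = -287 (mod 19).
    Reduce coefficients mod 19: 10·t ≡ 17 (mod 19).
    The inverse of 10 mod 19 is 2 (since 10·2 = 20 = 1·19 + 1), so t ≡ 2·17 = 34 ≡ 15 (mod 19).
    Then x = 302 + 884·15 = 13562, valid modulo lcm(884, 19) = 16796: x ≡ 13562 (mod 16796).
Verify against each original: 13562 mod 4 = 2, 13562 mod 13 = 3, 13562 mod 17 = 13, 13562 mod 19 = 15.

x ≡ 13562 (mod 16796).


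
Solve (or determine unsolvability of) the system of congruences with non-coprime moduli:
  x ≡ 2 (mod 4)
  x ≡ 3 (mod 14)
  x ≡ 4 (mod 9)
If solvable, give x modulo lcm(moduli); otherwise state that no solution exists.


Moduli 4, 14, 9 are not pairwise coprime, so CRT works modulo lcm(m_i) when all pairwise compatibility conditions hold.
Pairwise compatibility: gcd(m_i, m_j) must divide a_i - a_j for every pair.
Merge one congruence at a time:
  Start: x ≡ 2 (mod 4).
  Combine with x ≡ 3 (mod 14): gcd(4, 14) = 2, and 3 - 2 = 1 is NOT divisible by 2.
    ⇒ system is inconsistent (no integer solution).

No solution (the system is inconsistent).


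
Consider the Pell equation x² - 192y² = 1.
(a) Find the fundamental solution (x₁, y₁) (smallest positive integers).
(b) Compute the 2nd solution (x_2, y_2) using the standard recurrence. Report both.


Step 1: Find the fundamental solution (x₁, y₁) of x² - 192y² = 1.
  Expand √192 as a continued fraction. a₀ = ⌊√192⌋ = 13; iterate m_{k+1} = d_k·a_k − m_k, d_{k+1} = (192 − m_{k+1}²)/d_k, a_{k+1} = ⌊(a₀ + m_{k+1})/d_{k+1}⌋ (starting m₀ = 0, d₀ = 1), with convergents p_k = a_k·p_{k-1} + p_{k-2}, q_k = a_k·q_{k-1} + q_{k-2} (p₋₁ = 1, q₋₁ = 0):
  k = 0: a₀ = 13; p₀/q₀ = 13/1; p₀² − 192·q₀² = 169 − 192 = -23.
  k = 1: m = 13, d = 23, a = ⌊(13 + 13)/23⌋ = 1; p/q = (1·13 + 1)/(1·1 + 0) = 14/1; p² − 192·q² = 196 − 192 = 4.
  k = 2: m = 10, d = 4, a = ⌊(13 + 10)/4⌋ = 5; p/q = (5·14 + 13)/(5·1 + 1) = 83/6; p² − 192·q² = 6889 − 6912 = -23.
  k = 3: m = 10, d = 23, a = ⌊(13 + 10)/23⌋ = 1; p/q = (1·83 + 14)/(1·6 + 1) = 97/7; p² − 192·q² = 9409 − 9408 = 1.
  The first convergent with p² − 192·q² = 1 gives the fundamental solution (x₁, y₁) = (97, 7).
Step 2: Apply the recurrence (x_{n+1}, y_{n+1}) = (x₁x_n + 192y₁y_n, x₁y_n + y₁x_n) repeatedly.
  From (x_1, y_1) = (97, 7): x_2 = 97·97 + 192·7·7 = 18817; y_2 = 97·7 + 7·97 = 1358.
Step 3: Verify x_2² - 192·y_2² = 354079489 - 354079488 = 1 (should be 1). ✓

(x_1, y_1) = (97, 7); (x_2, y_2) = (18817, 1358).


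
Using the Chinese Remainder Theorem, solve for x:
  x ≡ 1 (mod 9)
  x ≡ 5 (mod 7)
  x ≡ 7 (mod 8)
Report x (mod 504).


Moduli 9, 7, 8 are pairwise coprime; by CRT there is a unique solution modulo M = 9 · 7 · 8 = 504.
Solve pairwise, accumulating the modulus:
  Start with x ≡ 1 (mod 9).
  Combine with x ≡ 5 (mod 7): since gcd(9, 7) = 1, we get a unique residue mod 63.
    Write x = 1 + 9·t and substitute into x ≡ 5 (mod 7): 9·t ≡ 5 − 1 = 4 (mod 7).
    Reduce coefficients mod 7: 2·t ≡ 4 (mod 7).
    The inverse of 2 mod 7 is 4 (since 2·4 = 8 = 1·7 + 1), so t ≡ 4·4 = 16 ≡ 2 (mod 7).
    Then x = 1 + 9·2 = 19, valid modulo lcm(9, 7) = 63: x ≡ 19 (mod 63).
  Combine with x ≡ 7 (mod 8): since gcd(63, 8) = 1, we get a unique residue mod 504.
    Write x = 19 + 63·t and substitute into x ≡ 7 (mod 8): 63·t ≡ 7 − 19 = -12 (mod 8).
    Reduce coefficients mod 8: 7·t ≡ 4 (mod 8).
    The inverse of 7 mod 8 is 7 (since 7·7 = 49 = 6·8 + 1), so t ≡ 7·4 = 28 ≡ 4 (mod 8).
    Then x = 19 + 63·4 = 271, valid modulo lcm(63, 8) = 504: x ≡ 271 (mod 504).
Verify: 271 mod 9 = 1 ✓, 271 mod 7 = 5 ✓, 271 mod 8 = 7 ✓.

x ≡ 271 (mod 504).


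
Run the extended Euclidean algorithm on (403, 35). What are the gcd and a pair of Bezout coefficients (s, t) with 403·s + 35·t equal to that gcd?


Euclidean algorithm on (403, 35) — divide until remainder is 0:
  403 = 11 · 35 + 18
  35 = 1 · 18 + 17
  18 = 1 · 17 + 1
  17 = 17 · 1 + 0
gcd(403, 35) = 1.
Track Bezout coefficients alongside the remainders: start with r₀ = 403 = a·1 + b·0 (s = 1, t = 0) and r₁ = 35 = a·0 + b·1 (s = 0, t = 1); each new remainder r_{k+1} = r_{k-1} − q_k·r_k inherits s_{k+1} = s_{k-1} − q_k·s_k, t_{k+1} = t_{k-1} − q_k·t_k, so r_k = a·s_k + b·t_k at every step:
  q = 11: r = 18, s = 1 − 11·0 = 1, t = 0 − 11·1 = -11  (check: 403·1 + 35·(-11) = 18)
  q = 1: r = 17, s = 0 − 1·1 = -1, t = 1 − 1·(-11) = 12  (check: 403·(-1) + 35·12 = 17)
  q = 1: r = 1, s = 1 − 1·(-1) = 2, t = -11 − 1·12 = -23  (check: 403·2 + 35·(-23) = 1)
The row with r = 1 (the gcd) gives the Bezout coefficients s = 2, t = -23.
Result: 403 · (2) + 35 · (-23) = 1.

gcd(403, 35) = 1; s = 2, t = -23 (check: 403·2 + 35·(-23) = 1).


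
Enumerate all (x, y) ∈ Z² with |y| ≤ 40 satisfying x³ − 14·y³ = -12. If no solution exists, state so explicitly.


The equation is x³ - 14y³ = -12. For fixed y, x³ = 14·y³ − 12, so a solution requires the RHS to be a perfect cube.
Strategy: iterate y from -40 to 40, compute RHS = 14·y³ − 12, and check whether it is a (positive or negative) perfect cube.
Check small values of y:
  y = 0: RHS = -12 is not a perfect cube.
  y = 1: RHS = 2 is not a perfect cube.
  y = -1: RHS = -26 is not a perfect cube.
  y = 2: RHS = 100 is not a perfect cube.
  y = -2: RHS = -124 is not a perfect cube.
  y = 3: RHS = 366 is not a perfect cube.
  y = -3: RHS = -390 is not a perfect cube.
Continuing the search up to |y| = 40 finds no solutions either.
No (x, y) in the scanned range satisfies the equation.

No integer solutions with |y| ≤ 40.


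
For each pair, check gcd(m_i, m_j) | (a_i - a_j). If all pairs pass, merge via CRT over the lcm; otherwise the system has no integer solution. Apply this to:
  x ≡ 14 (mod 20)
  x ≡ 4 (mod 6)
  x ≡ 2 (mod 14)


Moduli 20, 6, 14 are not pairwise coprime, so CRT works modulo lcm(m_i) when all pairwise compatibility conditions hold.
Pairwise compatibility: gcd(m_i, m_j) must divide a_i - a_j for every pair.
Merge one congruence at a time:
  Start: x ≡ 14 (mod 20).
  Combine with x ≡ 4 (mod 6): gcd(20, 6) = 2; 4 - 14 = -10, which IS divisible by 2, so compatible.
    Write x = 14 + 20·t and substitute into x ≡ 4 (mod 6): 20·t ≡ 4 − 14 = -10 (mod 6).
    Divide the congruence (and modulus) by g = 2: 10·t ≡ -5 (mod 3).
    Reduce coefficients mod 3: 1·t ≡ 1 (mod 3).
    So t ≡ 1 (mod 3).
    Then x = 14 + 20·1 = 34, valid modulo lcm(20, 6) = 60: x ≡ 34 (mod 60).
  Combine with x ≡ 2 (mod 14): gcd(60, 14) = 2; 2 - 34 = -32, which IS divisible by 2, so compatible.
    Write x = 34 + 60·t and substitute into x ≡ 2 (mod 14): 60·t ≡ 2 − 34 = -32 (mod 14).
    Divide the congruence (and modulus) by g = 2: 30·t ≡ -16 (mod 7).
    Reduce coefficients mod 7: 2·t ≡ 5 (mod 7).
    The inverse of 2 mod 7 is 4 (since 2·4 = 8 = 1·7 + 1), so t ≡ 4·5 = 20 ≡ 6 (mod 7).
    Then x = 34 + 60·6 = 394, valid modulo lcm(60, 14) = 420: x ≡ 394 (mod 420).
Verify: 394 mod 20 = 14, 394 mod 6 = 4, 394 mod 14 = 2.

x ≡ 394 (mod 420).


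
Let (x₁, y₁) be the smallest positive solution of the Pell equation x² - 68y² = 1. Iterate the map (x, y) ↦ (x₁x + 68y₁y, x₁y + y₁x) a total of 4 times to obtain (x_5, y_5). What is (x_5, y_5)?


Step 1: Find the fundamental solution (x₁, y₁) of x² - 68y² = 1.
  Expand √68 as a continued fraction. a₀ = ⌊√68⌋ = 8; iterate m_{k+1} = d_k·a_k − m_k, d_{k+1} = (68 − m_{k+1}²)/d_k, a_{k+1} = ⌊(a₀ + m_{k+1})/d_{k+1}⌋ (starting m₀ = 0, d₀ = 1), with convergents p_k = a_k·p_{k-1} + p_{k-2}, q_k = a_k·q_{k-1} + q_{k-2} (p₋₁ = 1, q₋₁ = 0):
  k = 0: a₀ = 8; p₀/q₀ = 8/1; p₀² − 68·q₀² = 64 − 68 = -4.
  k = 1: m = 8, d = 4, a = ⌊(8 + 8)/4⌋ = 4; p/q = (4·8 + 1)/(4·1 + 0) = 33/4; p² − 68·q² = 1089 − 1088 = 1.
  The first convergent with p² − 68·q² = 1 gives the fundamental solution (x₁, y₁) = (33, 4).
Step 2: Apply the recurrence (x_{n+1}, y_{n+1}) = (x₁x_n + 68y₁y_n, x₁y_n + y₁x_n) repeatedly.
  From (x_1, y_1) = (33, 4): x_2 = 33·33 + 68·4·4 = 2177; y_2 = 33·4 + 4·33 = 264.
  From (x_2, y_2) = (2177, 264): x_3 = 33·2177 + 68·4·264 = 143649; y_3 = 33·264 + 4·2177 = 17420.
  From (x_3, y_3) = (143649, 17420): x_4 = 33·143649 + 68·4·17420 = 9478657; y_4 = 33·17420 + 4·143649 = 1149456.
  From (x_4, y_4) = (9478657, 1149456): x_5 = 33·9478657 + 68·4·1149456 = 625447713; y_5 = 33·1149456 + 4·9478657 = 75846676.
Step 3: Verify x_5² - 68·y_5² = 391184841696930369 - 391184841696930368 = 1 (should be 1). ✓

(x_1, y_1) = (33, 4); (x_5, y_5) = (625447713, 75846676).


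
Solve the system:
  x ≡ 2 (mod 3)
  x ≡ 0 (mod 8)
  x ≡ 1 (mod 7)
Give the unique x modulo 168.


Moduli 3, 8, 7 are pairwise coprime; by CRT there is a unique solution modulo M = 3 · 8 · 7 = 168.
Solve pairwise, accumulating the modulus:
  Start with x ≡ 2 (mod 3).
  Combine with x ≡ 0 (mod 8): since gcd(3, 8) = 1, we get a unique residue mod 24.
    Write x = 2 + 3·t and substitute into x ≡ 0 (mod 8): 3·t ≡ 0 − 2 = -2 (mod 8).
    Reduce coefficients mod 8: 3·t ≡ 6 (mod 8).
    The inverse of 3 mod 8 is 3 (since 3·3 = 9 = 1·8 + 1), so t ≡ 3·6 = 18 ≡ 2 (mod 8).
    Then x = 2 + 3·2 = 8, valid modulo lcm(3, 8) = 24: x ≡ 8 (mod 24).
  Combine with x ≡ 1 (mod 7): since gcd(24, 7) = 1, we get a unique residue mod 168.
    Write x = 8 + 24·t and substitute into x ≡ 1 (mod 7): 24·t ≡ 1 − 8 = -7 (mod 7).
    Reduce coefficients mod 7: 3·t ≡ 0 (mod 7).
    The inverse of 3 mod 7 is 5 (since 3·5 = 15 = 2·7 + 1), so t ≡ 5·0 = 0 ≡ 0 (mod 7).
    Then x = 8 + 24·0 = 8, valid modulo lcm(24, 7) = 168: x ≡ 8 (mod 168).
Verify: 8 mod 3 = 2 ✓, 8 mod 8 = 0 ✓, 8 mod 7 = 1 ✓.

x ≡ 8 (mod 168).


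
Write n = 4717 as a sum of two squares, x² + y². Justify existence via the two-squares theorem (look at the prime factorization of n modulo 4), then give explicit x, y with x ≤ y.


Step 1: Factor n = 4717 = 53 · 89.
Step 2: Check the mod-4 condition on each prime factor: 53 ≡ 1 (mod 4), exponent 1; 89 ≡ 1 (mod 4), exponent 1.
All primes ≡ 3 (mod 4) appear to even exponent (or don't appear), so by the two-squares theorem n IS expressible as a sum of two squares.
Step 3: Build a representation. Here n = 53 · 89 is a product of primes ≡ 1 (mod 4). Each prime p ≡ 1 (mod 4) is itself a sum of two squares; find a² by testing p − a² for a perfect square:
  53: 53 − 1² = 52, 53 − 2² = 49 = 7² ⇒ 53 = 2² + 7².
  89: 89 − 1² = 88, 89 − 2² = 85, 89 − 3² = 80, 89 − 4² = 73, 89 − 5² = 64 = 8² ⇒ 89 = 5² + 8².
  Combine using the Brahmagupta–Fibonacci identity (a² + b²)(c² + d²) = (ac − bd)² + (ad + bc)² = (ac + bd)² + (ad − bc)²:
  53 · 89 = 4717: from (2² + 7²)(5² + 8²), take (2·5 − 7·8, 2·8 + 7·5) = (10 − 56, 16 + 35) = (-46, 51); dropping signs (only squares matter) gives (46, 51); check 46² + 51² = 2116 + 2601 = 4717 ✓.
Step 4: Order so x ≤ y and verify: 46² + 51² = 2116 + 2601 = 4717 = n. ✓

n = 4717 = 46² + 51² (one valid representation with x ≤ y).


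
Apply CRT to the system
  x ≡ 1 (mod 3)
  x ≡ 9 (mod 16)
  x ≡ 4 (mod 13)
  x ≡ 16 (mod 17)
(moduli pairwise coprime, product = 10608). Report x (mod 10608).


Product of moduli M = 3 · 16 · 13 · 17 = 10608.
Merge one congruence at a time:
  Start: x ≡ 1 (mod 3).
  Combine with x ≡ 9 (mod 16); new modulus lcm = 48.
    Write x = 1 + 3·t and substitute into x ≡ 9 (mod 16): 3·t ≡ 9 − 1 = 8 (mod 16).
    The inverse of 3 mod 16 is 11 (since 3·11 = 33 = 2·16 + 1), so t ≡ 11·8 = 88 ≡ 8 (mod 16).
    Then x = 1 + 3·8 = 25, valid modulo lcm(3, 16) = 48: x ≡ 25 (mod 48).
  Combine with x ≡ 4 (mod 13); new modulus lcm = 624.
    Write x = 25 + 48·t and substitute into x ≡ 4 (mod 13): 48·t ≡ 4 − 25 = -21 (mod 13).
    Reduce coefficients mod 13: 9·t ≡ 5 (mod 13).
    The inverse of 9 mod 13 is 3 (since 9·3 = 27 = 2·13 + 1), so t ≡ 3·5 = 15 ≡ 2 (mod 13).
    Then x = 25 + 48·2 = 121, valid modulo lcm(48, 13) = 624: x ≡ 121 (mod 624).
  Combine with x ≡ 16 (mod 17); new modulus lcm = 10608.
    Write x = 121 + 624·t and substitute into x ≡ 16 (mod 17): 624·t ≡ 16 − 121 = -105 (mod 17).
    Reduce coefficients mod 17: 12·t ≡ 14 (mod 17).
    The inverse of 12 mod 17 is 10 (since 12·10 = 120 = 7·17 + 1), so t ≡ 10·14 = 140 ≡ 4 (mod 17).
    Then x = 121 + 624·4 = 2617, valid modulo lcm(624, 17) = 10608: x ≡ 2617 (mod 10608).
Verify against each original: 2617 mod 3 = 1, 2617 mod 16 = 9, 2617 mod 13 = 4, 2617 mod 17 = 16.

x ≡ 2617 (mod 10608).


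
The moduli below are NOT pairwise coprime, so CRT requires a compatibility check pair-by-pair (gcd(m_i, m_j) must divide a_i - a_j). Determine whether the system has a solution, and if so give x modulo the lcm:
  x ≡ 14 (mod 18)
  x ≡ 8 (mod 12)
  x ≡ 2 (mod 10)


Moduli 18, 12, 10 are not pairwise coprime, so CRT works modulo lcm(m_i) when all pairwise compatibility conditions hold.
Pairwise compatibility: gcd(m_i, m_j) must divide a_i - a_j for every pair.
Merge one congruence at a time:
  Start: x ≡ 14 (mod 18).
  Combine with x ≡ 8 (mod 12): gcd(18, 12) = 6; 8 - 14 = -6, which IS divisible by 6, so compatible.
    Write x = 14 + 18·t and substitute into x ≡ 8 (mod 12): 18·t ≡ 8 − 14 = -6 (mod 12).
    Divide the congruence (and modulus) by g = 6: 3·t ≡ -1 (mod 2).
    Reduce coefficients mod 2: 1·t ≡ 1 (mod 2).
    So t ≡ 1 (mod 2).
    Then x = 14 + 18·1 = 32, valid modulo lcm(18, 12) = 36: x ≡ 32 (mod 36).
  Combine with x ≡ 2 (mod 10): gcd(36, 10) = 2; 2 - 32 = -30, which IS divisible by 2, so compatible.
    Write x = 32 + 36·t and substitute into x ≡ 2 (mod 10): 36·t ≡ 2 − 32 = -30 (mod 10).
    Divide the congruence (and modulus) by g = 2: 18·t ≡ -15 (mod 5).
    Reduce coefficients mod 5: 3·t ≡ 0 (mod 5).
    The inverse of 3 mod 5 is 2 (since 3·2 = 6 = 1·5 + 1), so t ≡ 2·0 = 0 ≡ 0 (mod 5).
    Then x = 32 + 36·0 = 32, valid modulo lcm(36, 10) = 180: x ≡ 32 (mod 180).
Verify: 32 mod 18 = 14, 32 mod 12 = 8, 32 mod 10 = 2.

x ≡ 32 (mod 180).


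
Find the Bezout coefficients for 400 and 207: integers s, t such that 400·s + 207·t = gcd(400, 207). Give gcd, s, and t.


Euclidean algorithm on (400, 207) — divide until remainder is 0:
  400 = 1 · 207 + 193
  207 = 1 · 193 + 14
  193 = 13 · 14 + 11
  14 = 1 · 11 + 3
  11 = 3 · 3 + 2
  3 = 1 · 2 + 1
  2 = 2 · 1 + 0
gcd(400, 207) = 1.
Track Bezout coefficients alongside the remainders: start with r₀ = 400 = a·1 + b·0 (s = 1, t = 0) and r₁ = 207 = a·0 + b·1 (s = 0, t = 1); each new remainder r_{k+1} = r_{k-1} − q_k·r_k inherits s_{k+1} = s_{k-1} − q_k·s_k, t_{k+1} = t_{k-1} − q_k·t_k, so r_k = a·s_k + b·t_k at every step:
  q = 1: r = 193, s = 1 − 1·0 = 1, t = 0 − 1·1 = -1  (check: 400·1 + 207·(-1) = 193)
  q = 1: r = 14, s = 0 − 1·1 = -1, t = 1 − 1·(-1) = 2  (check: 400·(-1) + 207·2 = 14)
  q = 13: r = 11, s = 1 − 13·(-1) = 14, t = -1 − 13·2 = -27  (check: 400·14 + 207·(-27) = 11)
  q = 1: r = 3, s = -1 − 1·14 = -15, t = 2 − 1·(-27) = 29  (check: 400·(-15) + 207·29 = 3)
  q = 3: r = 2, s = 14 − 3·(-15) = 59, t = -27 − 3·29 = -114  (check: 400·59 + 207·(-114) = 2)
  q = 1: r = 1, s = -15 − 1·59 = -74, t = 29 − 1·(-114) = 143  (check: 400·(-74) + 207·143 = 1)
The row with r = 1 (the gcd) gives the Bezout coefficients s = -74, t = 143.
Result: 400 · (-74) + 207 · (143) = 1.

gcd(400, 207) = 1; s = -74, t = 143 (check: 400·(-74) + 207·143 = 1).


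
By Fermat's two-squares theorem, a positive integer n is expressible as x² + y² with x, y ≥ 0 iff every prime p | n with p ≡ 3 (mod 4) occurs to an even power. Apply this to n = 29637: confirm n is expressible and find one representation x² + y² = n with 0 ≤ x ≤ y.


Step 1: Factor n = 29637 = 3^2 · 37 · 89.
Step 2: Check the mod-4 condition on each prime factor: 3 ≡ 3 (mod 4), exponent 2 (must be even); 37 ≡ 1 (mod 4), exponent 1; 89 ≡ 1 (mod 4), exponent 1.
All primes ≡ 3 (mod 4) appear to even exponent (or don't appear), so by the two-squares theorem n IS expressible as a sum of two squares.
Step 3: Build a representation. Group n = k² · m with k = 3 and m = 37 · 89 = 3293 (a product of primes ≡ 1 (mod 4)); a representation of m scales to one of n via (k·x)² + (k·y)² = k²(x² + y²). Each prime p ≡ 1 (mod 4) is itself a sum of two squares; find a² by testing p − a² for a perfect square:
  37: 37 − 1² = 36 = 6² ⇒ 37 = 1² + 6².
  89: 89 − 1² = 88, 89 − 2² = 85, 89 − 3² = 80, 89 − 4² = 73, 89 − 5² = 64 = 8² ⇒ 89 = 5² + 8².
  Combine using the Brahmagupta–Fibonacci identity (a² + b²)(c² + d²) = (ac − bd)² + (ad + bc)² = (ac + bd)² + (ad − bc)²:
  37 · 89 = 3293: from (1² + 6²)(5² + 8²), take (1·5 − 6·8, 1·8 + 6·5) = (5 − 48, 8 + 30) = (-43, 38); dropping signs (only squares matter) gives (43, 38); check 43² + 38² = 1849 + 1444 = 3293 ✓.
  Scale by k = 3: (3·43, 3·38) = (129, 114).
Step 4: Order so x ≤ y and verify: 114² + 129² = 12996 + 16641 = 29637 = n. ✓

n = 29637 = 114² + 129² (one valid representation with x ≤ y).


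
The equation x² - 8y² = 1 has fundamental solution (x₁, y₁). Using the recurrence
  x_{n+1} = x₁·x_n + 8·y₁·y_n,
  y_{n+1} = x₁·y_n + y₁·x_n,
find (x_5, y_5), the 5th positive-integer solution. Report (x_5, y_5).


Step 1: Find the fundamental solution (x₁, y₁) of x² - 8y² = 1.
  Expand √8 as a continued fraction. a₀ = ⌊√8⌋ = 2; iterate m_{k+1} = d_k·a_k − m_k, d_{k+1} = (8 − m_{k+1}²)/d_k, a_{k+1} = ⌊(a₀ + m_{k+1})/d_{k+1}⌋ (starting m₀ = 0, d₀ = 1), with convergents p_k = a_k·p_{k-1} + p_{k-2}, q_k = a_k·q_{k-1} + q_{k-2} (p₋₁ = 1, q₋₁ = 0):
  k = 0: a₀ = 2; p₀/q₀ = 2/1; p₀² − 8·q₀² = 4 − 8 = -4.
  k = 1: m = 2, d = 4, a = ⌊(2 + 2)/4⌋ = 1; p/q = (1·2 + 1)/(1·1 + 0) = 3/1; p² − 8·q² = 9 − 8 = 1.
  The first convergent with p² − 8·q² = 1 gives the fundamental solution (x₁, y₁) = (3, 1).
Step 2: Apply the recurrence (x_{n+1}, y_{n+1}) = (x₁x_n + 8y₁y_n, x₁y_n + y₁x_n) repeatedly.
  From (x_1, y_1) = (3, 1): x_2 = 3·3 + 8·1·1 = 17; y_2 = 3·1 + 1·3 = 6.
  From (x_2, y_2) = (17, 6): x_3 = 3·17 + 8·1·6 = 99; y_3 = 3·6 + 1·17 = 35.
  From (x_3, y_3) = (99, 35): x_4 = 3·99 + 8·1·35 = 577; y_4 = 3·35 + 1·99 = 204.
  From (x_4, y_4) = (577, 204): x_5 = 3·577 + 8·1·204 = 3363; y_5 = 3·204 + 1·577 = 1189.
Step 3: Verify x_5² - 8·y_5² = 11309769 - 11309768 = 1 (should be 1). ✓

(x_1, y_1) = (3, 1); (x_5, y_5) = (3363, 1189).


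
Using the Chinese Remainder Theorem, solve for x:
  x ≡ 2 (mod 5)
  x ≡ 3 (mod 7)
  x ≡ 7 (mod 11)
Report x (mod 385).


Moduli 5, 7, 11 are pairwise coprime; by CRT there is a unique solution modulo M = 5 · 7 · 11 = 385.
Solve pairwise, accumulating the modulus:
  Start with x ≡ 2 (mod 5).
  Combine with x ≡ 3 (mod 7): since gcd(5, 7) = 1, we get a unique residue mod 35.
    Write x = 2 + 5·t and substitute into x ≡ 3 (mod 7): 5·t ≡ 3 − 2 = 1 (mod 7).
    The inverse of 5 mod 7 is 3 (since 5·3 = 15 = 2·7 + 1), so t ≡ 3·1 = 3 ≡ 3 (mod 7).
    Then x = 2 + 5·3 = 17, valid modulo lcm(5, 7) = 35: x ≡ 17 (mod 35).
  Combine with x ≡ 7 (mod 11): since gcd(35, 11) = 1, we get a unique residue mod 385.
    Write x = 17 + 35·t and substitute into x ≡ 7 (mod 11): 35·t ≡ 7 − 17 = -10 (mod 11).
    Reduce coefficients mod 11: 2·t ≡ 1 (mod 11).
    The inverse of 2 mod 11 is 6 (since 2·6 = 12 = 1·11 + 1), so t ≡ 6·1 = 6 ≡ 6 (mod 11).
    Then x = 17 + 35·6 = 227, valid modulo lcm(35, 11) = 385: x ≡ 227 (mod 385).
Verify: 227 mod 5 = 2 ✓, 227 mod 7 = 3 ✓, 227 mod 11 = 7 ✓.

x ≡ 227 (mod 385).


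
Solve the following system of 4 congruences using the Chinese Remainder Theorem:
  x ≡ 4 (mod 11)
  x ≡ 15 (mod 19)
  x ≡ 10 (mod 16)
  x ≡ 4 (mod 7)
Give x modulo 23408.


Product of moduli M = 11 · 19 · 16 · 7 = 23408.
Merge one congruence at a time:
  Start: x ≡ 4 (mod 11).
  Combine with x ≡ 15 (mod 19); new modulus lcm = 209.
    Write x = 4 + 11·t and substitute into x ≡ 15 (mod 19): 11·t ≡ 15 − 4 = 11 (mod 19).
    The inverse of 11 mod 19 is 7 (since 11·7 = 77 = 4·19 + 1), so t ≡ 7·11 = 77 ≡ 1 (mod 19).
    Then x = 4 + 11·1 = 15, valid modulo lcm(11, 19) = 209: x ≡ 15 (mod 209).
  Combine with x ≡ 10 (mod 16); new modulus lcm = 3344.
    Write x = 15 + 209·t and substitute into x ≡ 10 (mod 16): 209·t ≡ 10 − 15 = -5 (mod 16).
    Reduce coefficients mod 16: 1·t ≡ 11 (mod 16).
    So t ≡ 11 (mod 16).
    Then x = 15 + 209·11 = 2314, valid modulo lcm(209, 16) = 3344: x ≡ 2314 (mod 3344).
  Combine with x ≡ 4 (mod 7); new modulus lcm = 23408.
    Write x = 2314 + 3344·t and substitute into x ≡ 4 (mod 7): 3344·t ≡ 4 − 2314 = -2310 (mod 7).
    Reduce coefficients mod 7: 5·t ≡ 0 (mod 7).
    The inverse of 5 mod 7 is 3 (since 5·3 = 15 = 2·7 + 1), so t ≡ 3·0 = 0 ≡ 0 (mod 7).
    Then x = 2314 + 3344·0 = 2314, valid modulo lcm(3344, 7) = 23408: x ≡ 2314 (mod 23408).
Verify against each original: 2314 mod 11 = 4, 2314 mod 19 = 15, 2314 mod 16 = 10, 2314 mod 7 = 4.

x ≡ 2314 (mod 23408).


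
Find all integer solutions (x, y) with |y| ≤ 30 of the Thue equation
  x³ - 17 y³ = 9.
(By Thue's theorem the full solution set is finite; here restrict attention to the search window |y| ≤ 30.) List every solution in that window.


The equation is x³ - 17y³ = 9. For fixed y, x³ = 17·y³ + 9, so a solution requires the RHS to be a perfect cube.
Strategy: iterate y from -30 to 30, compute RHS = 17·y³ + 9, and check whether it is a (positive or negative) perfect cube.
Check small values of y:
  y = 0: RHS = 9 is not a perfect cube.
  y = 1: RHS = 26 is not a perfect cube.
  y = -1: RHS = -8 = (-2)³ ⇒ x = -2 works.
  y = 2: RHS = 145 is not a perfect cube.
  y = -2: RHS = -127 is not a perfect cube.
  y = 3: RHS = 468 is not a perfect cube.
  y = -3: RHS = -450 is not a perfect cube.
Continuing the search up to |y| = 30 finds no further solutions beyond those listed.
Collected solutions: (-2, -1).

Solutions (with |y| ≤ 30): (-2, -1).


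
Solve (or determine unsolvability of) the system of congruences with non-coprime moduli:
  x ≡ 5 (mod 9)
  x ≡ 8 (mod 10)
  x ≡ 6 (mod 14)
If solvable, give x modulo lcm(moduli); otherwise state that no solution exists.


Moduli 9, 10, 14 are not pairwise coprime, so CRT works modulo lcm(m_i) when all pairwise compatibility conditions hold.
Pairwise compatibility: gcd(m_i, m_j) must divide a_i - a_j for every pair.
Merge one congruence at a time:
  Start: x ≡ 5 (mod 9).
  Combine with x ≡ 8 (mod 10): gcd(9, 10) = 1; 8 - 5 = 3, which IS divisible by 1, so compatible.
    Write x = 5 + 9·t and substitute into x ≡ 8 (mod 10): 9·t ≡ 8 − 5 = 3 (mod 10).
    The inverse of 9 mod 10 is 9 (since 9·9 = 81 = 8·10 + 1), so t ≡ 9·3 = 27 ≡ 7 (mod 10).
    Then x = 5 + 9·7 = 68, valid modulo lcm(9, 10) = 90: x ≡ 68 (mod 90).
  Combine with x ≡ 6 (mod 14): gcd(90, 14) = 2; 6 - 68 = -62, which IS divisible by 2, so compatible.
    Write x = 68 + 90·t and substitute into x ≡ 6 (mod 14): 90·t ≡ 6 − 68 = -62 (mod 14).
    Divide the congruence (and modulus) by g = 2: 45·t ≡ -31 (mod 7).
    Reduce coefficients mod 7: 3·t ≡ 4 (mod 7).
    The inverse of 3 mod 7 is 5 (since 3·5 = 15 = 2·7 + 1), so t ≡ 5·4 = 20 ≡ 6 (mod 7).
    Then x = 68 + 90·6 = 608, valid modulo lcm(90, 14) = 630: x ≡ 608 (mod 630).
Verify: 608 mod 9 = 5, 608 mod 10 = 8, 608 mod 14 = 6.

x ≡ 608 (mod 630).


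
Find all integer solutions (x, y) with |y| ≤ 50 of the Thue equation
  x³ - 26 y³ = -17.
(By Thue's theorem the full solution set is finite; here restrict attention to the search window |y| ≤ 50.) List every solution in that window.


The equation is x³ - 26y³ = -17. For fixed y, x³ = 26·y³ − 17, so a solution requires the RHS to be a perfect cube.
Strategy: iterate y from -50 to 50, compute RHS = 26·y³ − 17, and check whether it is a (positive or negative) perfect cube.
Check small values of y:
  y = 0: RHS = -17 is not a perfect cube.
  y = 1: RHS = 9 is not a perfect cube.
  y = -1: RHS = -43 is not a perfect cube.
  y = 2: RHS = 191 is not a perfect cube.
  y = -2: RHS = -225 is not a perfect cube.
  y = 3: RHS = 685 is not a perfect cube.
  y = -3: RHS = -719 is not a perfect cube.
Continuing the search up to |y| = 50 finds no solutions either.
No (x, y) in the scanned range satisfies the equation.

No integer solutions with |y| ≤ 50.


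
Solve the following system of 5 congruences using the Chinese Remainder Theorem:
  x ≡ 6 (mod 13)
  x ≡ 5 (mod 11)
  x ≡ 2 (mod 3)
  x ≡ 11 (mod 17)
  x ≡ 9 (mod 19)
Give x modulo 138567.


Product of moduli M = 13 · 11 · 3 · 17 · 19 = 138567.
Merge one congruence at a time:
  Start: x ≡ 6 (mod 13).
  Combine with x ≡ 5 (mod 11); new modulus lcm = 143.
    Write x = 6 + 13·t and substitute into x ≡ 5 (mod 11): 13·t ≡ 5 − 6 = -1 (mod 11).
    Reduce coefficients mod 11: 2·t ≡ 10 (mod 11).
    The inverse of 2 mod 11 is 6 (since 2·6 = 12 = 1·11 + 1), so t ≡ 6·10 = 60 ≡ 5 (mod 11).
    Then x = 6 + 13·5 = 71, valid modulo lcm(13, 11) = 143: x ≡ 71 (mod 143).
  Combine with x ≡ 2 (mod 3); new modulus lcm = 429.
    Write x = 71 + 143·t and substitute into x ≡ 2 (mod 3): 143·t ≡ 2 − 71 = -69 (mod 3).
    Reduce coefficients mod 3: 2·t ≡ 0 (mod 3).
    The inverse of 2 mod 3 is 2 (since 2·2 = 4 = 1·3 + 1), so t ≡ 2·0 = 0 ≡ 0 (mod 3).
    Then x = 71 + 143·0 = 71, valid modulo lcm(143, 3) = 429: x ≡ 71 (mod 429).
  Combine with x ≡ 11 (mod 17); new modulus lcm = 7293.
    Write x = 71 + 429·t and substitute into x ≡ 11 (mod 17): 429·t ≡ 11 − 71 = -60 (mod 17).
    Reduce coefficients mod 17: 4·t ≡ 8 (mod 17).
    The inverse of 4 mod 17 is 13 (since 4·13 = 52 = 3·17 + 1), so t ≡ 13·8 = 104 ≡ 2 (mod 17).
    Then x = 71 + 429·2 = 929, valid modulo lcm(429, 17) = 7293: x ≡ 929 (mod 7293).
  Combine with x ≡ 9 (mod 19); new modulus lcm = 138567.
    Write x = 929 + 7293·t and substitute into x ≡ 9 (mod 19): 7293·t ≡ 9 − 929 = -920 (mod 19).
    Reduce coefficients mod 19: 16·t ≡ 11 (mod 19).
    The inverse of 16 mod 19 is 6 (since 16·6 = 96 = 5·19 + 1), so t ≡ 6·11 = 66 ≡ 9 (mod 19).
    Then x = 929 + 7293·9 = 66566, valid modulo lcm(7293, 19) = 138567: x ≡ 66566 (mod 138567).
Verify against each original: 66566 mod 13 = 6, 66566 mod 11 = 5, 66566 mod 3 = 2, 66566 mod 17 = 11, 66566 mod 19 = 9.

x ≡ 66566 (mod 138567).


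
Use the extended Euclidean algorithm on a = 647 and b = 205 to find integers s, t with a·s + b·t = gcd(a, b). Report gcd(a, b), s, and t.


Euclidean algorithm on (647, 205) — divide until remainder is 0:
  647 = 3 · 205 + 32
  205 = 6 · 32 + 13
  32 = 2 · 13 + 6
  13 = 2 · 6 + 1
  6 = 6 · 1 + 0
gcd(647, 205) = 1.
Track Bezout coefficients alongside the remainders: start with r₀ = 647 = a·1 + b·0 (s = 1, t = 0) and r₁ = 205 = a·0 + b·1 (s = 0, t = 1); each new remainder r_{k+1} = r_{k-1} − q_k·r_k inherits s_{k+1} = s_{k-1} − q_k·s_k, t_{k+1} = t_{k-1} − q_k·t_k, so r_k = a·s_k + b·t_k at every step:
  q = 3: r = 32, s = 1 − 3·0 = 1, t = 0 − 3·1 = -3  (check: 647·1 + 205·(-3) = 32)
  q = 6: r = 13, s = 0 − 6·1 = -6, t = 1 − 6·(-3) = 19  (check: 647·(-6) + 205·19 = 13)
  q = 2: r = 6, s = 1 − 2·(-6) = 13, t = -3 − 2·19 = -41  (check: 647·13 + 205·(-41) = 6)
  q = 2: r = 1, s = -6 − 2·13 = -32, t = 19 − 2·(-41) = 101  (check: 647·(-32) + 205·101 = 1)
The row with r = 1 (the gcd) gives the Bezout coefficients s = -32, t = 101.
Result: 647 · (-32) + 205 · (101) = 1.

gcd(647, 205) = 1; s = -32, t = 101 (check: 647·(-32) + 205·101 = 1).


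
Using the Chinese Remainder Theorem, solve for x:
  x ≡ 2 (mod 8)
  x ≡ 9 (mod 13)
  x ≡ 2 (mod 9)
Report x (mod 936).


Moduli 8, 13, 9 are pairwise coprime; by CRT there is a unique solution modulo M = 8 · 13 · 9 = 936.
Solve pairwise, accumulating the modulus:
  Start with x ≡ 2 (mod 8).
  Combine with x ≡ 9 (mod 13): since gcd(8, 13) = 1, we get a unique residue mod 104.
    Write x = 2 + 8·t and substitute into x ≡ 9 (mod 13): 8·t ≡ 9 − 2 = 7 (mod 13).
    The inverse of 8 mod 13 is 5 (since 8·5 = 40 = 3·13 + 1), so t ≡ 5·7 = 35 ≡ 9 (mod 13).
    Then x = 2 + 8·9 = 74, valid modulo lcm(8, 13) = 104: x ≡ 74 (mod 104).
  Combine with x ≡ 2 (mod 9): since gcd(104, 9) = 1, we get a unique residue mod 936.
    Write x = 74 + 104·t and substitute into x ≡ 2 (mod 9): 104·t ≡ 2 − 74 = -72 (mod 9).
    Reduce coefficients mod 9: 5·t ≡ 0 (mod 9).
    The inverse of 5 mod 9 is 2 (since 5·2 = 10 = 1·9 + 1), so t ≡ 2·0 = 0 ≡ 0 (mod 9).
    Then x = 74 + 104·0 = 74, valid modulo lcm(104, 9) = 936: x ≡ 74 (mod 936).
Verify: 74 mod 8 = 2 ✓, 74 mod 13 = 9 ✓, 74 mod 9 = 2 ✓.

x ≡ 74 (mod 936).


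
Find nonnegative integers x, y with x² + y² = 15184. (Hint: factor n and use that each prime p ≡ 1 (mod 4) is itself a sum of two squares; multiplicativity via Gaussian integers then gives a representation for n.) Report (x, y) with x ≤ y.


Step 1: Factor n = 15184 = 2^4 · 13 · 73.
Step 2: Check the mod-4 condition on each prime factor: 2 = 2 (special); 13 ≡ 1 (mod 4), exponent 1; 73 ≡ 1 (mod 4), exponent 1.
All primes ≡ 3 (mod 4) appear to even exponent (or don't appear), so by the two-squares theorem n IS expressible as a sum of two squares.
Step 3: Build a representation. Group n = k² · m with k = 4 and m = 13 · 73 = 949 (a product of primes ≡ 1 (mod 4)); a representation of m scales to one of n via (k·x)² + (k·y)² = k²(x² + y²). Each prime p ≡ 1 (mod 4) is itself a sum of two squares; find a² by testing p − a² for a perfect square:
  13: 13 − 1² = 12, 13 − 2² = 9 = 3² ⇒ 13 = 2² + 3².
  73: 73 − 1² = 72, 73 − 2² = 69, 73 − 3² = 64 = 8² ⇒ 73 = 3² + 8².
  Combine using the Brahmagupta–Fibonacci identity (a² + b²)(c² + d²) = (ac − bd)² + (ad + bc)² = (ac + bd)² + (ad − bc)²:
  13 · 73 = 949: from (2² + 3²)(3² + 8²), take (2·3 − 3·8, 2·8 + 3·3) = (6 − 24, 16 + 9) = (-18, 25); dropping signs (only squares matter) gives (18, 25); check 18² + 25² = 324 + 625 = 949 ✓.
  Scale by k = 4: (4·18, 4·25) = (72, 100).
Step 4: Order so x ≤ y and verify: 72² + 100² = 5184 + 10000 = 15184 = n. ✓

n = 15184 = 72² + 100² (one valid representation with x ≤ y).
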